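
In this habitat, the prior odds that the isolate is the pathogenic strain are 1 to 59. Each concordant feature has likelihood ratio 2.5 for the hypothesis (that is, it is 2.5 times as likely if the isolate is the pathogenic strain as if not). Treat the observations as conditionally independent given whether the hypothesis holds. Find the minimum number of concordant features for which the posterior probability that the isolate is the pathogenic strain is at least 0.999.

12

Prior odds = 1/59.
Likelihood ratio per concordant feature = 2.5.
Target odds: 0.999 ÷ 0.001 = 999.
Need (1/59) × 2.5ⁿ ≥ 999, i.e. 2.5ⁿ ≥ 58941.
2.5¹¹ = 48828125/2048 falls short of 58941 but 2.5¹² = 244140625/4096 reaches it, so n = 12.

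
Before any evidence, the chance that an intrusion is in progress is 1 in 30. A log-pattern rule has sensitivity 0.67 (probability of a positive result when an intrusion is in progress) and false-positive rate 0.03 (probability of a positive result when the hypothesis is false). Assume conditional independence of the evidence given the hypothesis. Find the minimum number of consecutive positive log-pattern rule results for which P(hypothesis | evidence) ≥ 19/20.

3

Prior odds = (1/30)/(29/30) = 1/29.
Likelihood ratio of a positive result = 0.67/0.03 = 67/3.
Target odds: 0.95 ÷ 0.05 = 19.
Need (1/29) × (67/3)ⁿ ≥ 19, i.e. (67/3)ⁿ ≥ 551.
(67/3)² = 4489/9 falls short of 551 but (67/3)³ = 300763/27 reaches it, so n = 3.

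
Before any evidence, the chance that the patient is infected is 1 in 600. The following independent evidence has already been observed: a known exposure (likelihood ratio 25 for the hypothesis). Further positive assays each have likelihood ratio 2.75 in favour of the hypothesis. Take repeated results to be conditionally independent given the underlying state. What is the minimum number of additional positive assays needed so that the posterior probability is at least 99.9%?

Prior odds = (1/600)/(599/600) = 1/599.
Bayes factor of the evidence already in hand = 25.
Odds after that evidence = (1/599) × 25 = 25/599.
Target odds = 0.999/0.001 = 999.
Need 2.75ⁿ ≥ 999 ÷ (25/599) = 23936.04.
2.75⁹ ≈8994.86 falls short of 23936.04 but 2.75¹⁰ ≈24735.9 reaches it, so n = 10.

10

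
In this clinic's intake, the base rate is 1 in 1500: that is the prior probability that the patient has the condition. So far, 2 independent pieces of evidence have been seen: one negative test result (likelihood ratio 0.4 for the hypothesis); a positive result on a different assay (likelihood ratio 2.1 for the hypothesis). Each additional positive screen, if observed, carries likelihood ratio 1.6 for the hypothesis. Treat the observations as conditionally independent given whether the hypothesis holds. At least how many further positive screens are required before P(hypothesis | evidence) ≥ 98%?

25

Prior odds = (1/1500)/(1499/1500) = 1/1499.
Combined Bayes factor of the evidence already in hand = 0.4 × 2.1 = 0.84.
Odds after that evidence = (1/1499) × 0.84 = 21/37475.
Target odds = 0.98/0.02 = 49.
Need 1.6ⁿ ≥ 49 ÷ (21/37475) = 262325/3.
1.6²⁴ ≈79228.2 falls short of 262325/3 but 1.6²⁵ ≈126765 reaches it, so n = 25.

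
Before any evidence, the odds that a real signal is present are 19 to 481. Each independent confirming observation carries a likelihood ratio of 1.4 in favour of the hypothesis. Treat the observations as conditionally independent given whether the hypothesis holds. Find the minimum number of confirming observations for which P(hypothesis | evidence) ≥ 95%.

19

Prior odds = 19/481.
Likelihood ratio per confirming observation = 1.4.
Target odds: 0.95 ÷ 0.05 = 19.
Need (19/481) × 1.4ⁿ ≥ 19, i.e. 1.4ⁿ ≥ 481.
1.4¹⁸ ≈426.879 falls short of 481 but 1.4¹⁹ ≈597.63 reaches it, so n = 19.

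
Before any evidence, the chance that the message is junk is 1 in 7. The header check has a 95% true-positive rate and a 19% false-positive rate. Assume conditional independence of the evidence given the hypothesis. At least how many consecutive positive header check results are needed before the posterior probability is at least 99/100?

4

Prior odds: (1/7) ÷ (6/7) = 1/6.
Likelihood ratio of a positive result = 0.95/0.19 = 5.
Target odds: 0.99 ÷ 0.01 = 99.
Require 5ⁿ ≥ 99 ÷ (1/6) = 594.
5³ = 125 falls short of 594 but 5⁴ = 625 reaches it, so n = 4.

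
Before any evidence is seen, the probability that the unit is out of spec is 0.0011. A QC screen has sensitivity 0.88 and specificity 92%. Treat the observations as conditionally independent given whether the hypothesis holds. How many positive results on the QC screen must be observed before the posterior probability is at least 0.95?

5

Prior odds = 0.0011/0.9989 = 11/9989.
False-positive rate = 1 − 0.92 = 0.08; likelihood ratio of a positive = 0.88/0.08 = 11.
Target odds: 0.95 ÷ 0.05 = 19.
Need (11/9989) × 11ⁿ ≥ 19, i.e. 11ⁿ ≥ 189791/11.
11⁴ = 14641 falls short of 189791/11 but 11⁵ = 161051 reaches it, so n = 5.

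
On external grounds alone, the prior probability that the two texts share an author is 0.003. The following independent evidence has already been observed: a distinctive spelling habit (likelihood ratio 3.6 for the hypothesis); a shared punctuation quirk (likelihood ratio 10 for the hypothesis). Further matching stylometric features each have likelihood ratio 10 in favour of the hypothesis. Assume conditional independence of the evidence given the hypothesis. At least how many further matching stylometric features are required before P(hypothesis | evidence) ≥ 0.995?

4

Prior odds = 0.003/0.997 = 3/997.
Combined Bayes factor of the evidence already in hand = 3.6 × 10 = 36.
Odds after that evidence = (3/997) × 36 = 108/997.
Target odds = 0.995/0.005 = 199.
Need 10ⁿ ≥ 199 ÷ (108/997) = 198403/108.
10³ = 1000 falls short of 198403/108 but 10⁴ = 10000 reaches it, so n = 4.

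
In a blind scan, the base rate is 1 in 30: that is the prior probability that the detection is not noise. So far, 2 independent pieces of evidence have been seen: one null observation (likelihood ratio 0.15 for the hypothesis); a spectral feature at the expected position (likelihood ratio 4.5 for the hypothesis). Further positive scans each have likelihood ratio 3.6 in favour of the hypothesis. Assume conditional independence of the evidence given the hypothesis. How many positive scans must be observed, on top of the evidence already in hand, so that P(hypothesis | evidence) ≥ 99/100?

7

Prior odds = (1/30)/(29/30) = 1/29.
Combined Bayes factor of the evidence already in hand = 0.15 × 4.5 = 0.675.
Odds after that evidence = (1/29) × 0.675 = 27/1160.
Target odds = 0.99/0.01 = 99.
Need 3.6ⁿ ≥ 99 ÷ (27/1160) = 12760/3.
3.6⁶ = 34012224/15625 falls short of 12760/3 but 3.6⁷ = 612220032/78125 reaches it, so n = 7.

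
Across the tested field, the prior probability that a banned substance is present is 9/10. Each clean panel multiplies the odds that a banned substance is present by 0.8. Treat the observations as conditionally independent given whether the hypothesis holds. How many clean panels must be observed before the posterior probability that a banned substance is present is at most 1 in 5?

17

Prior odds: 0.9 ÷ 0.1 = 9.
Likelihood ratio per clean panel = 0.8.
Target odds: 0.2 ÷ 0.8 = 0.25.
Require 0.8ⁿ ≤ 0.25 ÷ 9 = 1/36.
0.8¹⁶ ≈0.0281475 is still above 1/36 but 0.8¹⁷ ≈0.022518 is at or below it, so n = 17.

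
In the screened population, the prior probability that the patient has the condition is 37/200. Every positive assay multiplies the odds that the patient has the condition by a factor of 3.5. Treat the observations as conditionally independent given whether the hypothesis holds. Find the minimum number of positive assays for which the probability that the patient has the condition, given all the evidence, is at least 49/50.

5

Prior odds = 0.185/0.815 = 37/163.
Likelihood ratio per positive assay = 3.5.
Target odds: 0.98 ÷ 0.02 = 49.
Need (37/163) × 3.5ⁿ ≥ 49, i.e. 3.5ⁿ ≥ 7987/37.
3.5⁴ = 150.0625 falls short of 7987/37 but 3.5⁵ = 525.21875 reaches it, so n = 5.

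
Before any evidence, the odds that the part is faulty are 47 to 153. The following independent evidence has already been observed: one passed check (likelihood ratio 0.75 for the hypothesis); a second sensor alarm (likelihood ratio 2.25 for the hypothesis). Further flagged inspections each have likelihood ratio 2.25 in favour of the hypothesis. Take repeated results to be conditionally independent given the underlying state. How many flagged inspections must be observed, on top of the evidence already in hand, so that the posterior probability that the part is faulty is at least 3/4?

3

Prior odds = 47/153.
Combined Bayes factor of the evidence already in hand = 0.75 × 2.25 = 1.6875.
Odds after that evidence = (47/153) × 1.6875 = 141/272.
Target odds = 0.75/0.25 = 3.
Need 2.25ⁿ ≥ 3 ÷ (141/272) = 272/47.
2.25² = 5.0625 falls short of 272/47 but 2.25³ = 11.390625 reaches it, so n = 3.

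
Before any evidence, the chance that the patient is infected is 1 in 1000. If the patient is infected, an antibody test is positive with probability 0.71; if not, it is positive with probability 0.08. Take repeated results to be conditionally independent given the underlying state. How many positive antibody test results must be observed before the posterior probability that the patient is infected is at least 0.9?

5

Prior odds = 0.001/0.999 = 1/999.
Likelihood ratio of a positive = 0.71/0.08 = 8.875.
Target posterior odds = 0.9/0.1 = 9.
Need (1/999) × 8.875ⁿ ≥ 9, i.e. 8.875ⁿ ≥ 8991.
8.875⁴ = 25411681/4096 falls short of 8991 but 8.875⁵ ≈55060.7 reaches it, so n = 5.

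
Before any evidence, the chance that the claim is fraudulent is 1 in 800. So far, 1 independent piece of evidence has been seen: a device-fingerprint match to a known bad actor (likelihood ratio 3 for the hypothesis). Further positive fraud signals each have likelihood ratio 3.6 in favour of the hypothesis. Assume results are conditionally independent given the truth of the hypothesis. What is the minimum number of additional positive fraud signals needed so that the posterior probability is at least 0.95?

Prior odds = 0.00125/0.99875 = 1/799.
Bayes factor of the evidence already in hand = 3.
Odds after that evidence = (1/799) × 3 = 3/799.
Target odds = 0.95/0.05 = 19.
Need 3.6ⁿ ≥ 19 ÷ (3/799) = 15181/3.
3.6⁶ = 34012224/15625 falls short of 15181/3 but 3.6⁷ = 612220032/78125 reaches it, so n = 7.

7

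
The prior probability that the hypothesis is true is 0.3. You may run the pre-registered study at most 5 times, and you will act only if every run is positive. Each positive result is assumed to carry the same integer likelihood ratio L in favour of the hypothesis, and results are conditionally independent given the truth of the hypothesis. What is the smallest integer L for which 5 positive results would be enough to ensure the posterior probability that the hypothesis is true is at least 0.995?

Prior odds = 0.3/0.7 = 3/7.
Target odds = 0.995/0.005 = 199.
Need L⁵ ≥ 199 ÷ (3/7) = 1393/3.
3⁵ = 243 < 1393/3 ≤ 1024 = 4⁵, so L = 4.

4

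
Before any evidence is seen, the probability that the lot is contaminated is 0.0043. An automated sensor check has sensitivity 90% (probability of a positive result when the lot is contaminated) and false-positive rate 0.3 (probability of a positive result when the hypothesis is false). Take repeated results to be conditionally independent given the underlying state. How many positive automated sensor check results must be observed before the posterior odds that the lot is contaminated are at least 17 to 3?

7

Prior odds = 0.0043/0.9957 = 43/9957.
Likelihood ratio of a positive result = 0.9/0.3 = 3.
Target odds = 17/3.
Require 3ⁿ ≥ 17/3 ÷ (43/9957) = 56423/43.
3⁶ = 729 falls short of 56423/43 but 3⁷ = 2187 reaches it, so n = 7.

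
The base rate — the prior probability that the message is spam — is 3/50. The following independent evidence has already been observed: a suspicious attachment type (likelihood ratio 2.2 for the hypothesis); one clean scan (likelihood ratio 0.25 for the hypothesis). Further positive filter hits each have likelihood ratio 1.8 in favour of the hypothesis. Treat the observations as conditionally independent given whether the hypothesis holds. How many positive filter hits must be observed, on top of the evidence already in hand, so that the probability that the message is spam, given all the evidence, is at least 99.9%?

Prior odds = 0.06/0.94 = 3/47.
Combined Bayes factor of the evidence already in hand = 2.2 × 0.25 = 0.55.
Odds after that evidence = (3/47) × 0.55 = 33/940.
Target odds = 0.999/0.001 = 999.
Need 1.8ⁿ ≥ 999 ÷ (33/940) = 313020/11.
1.8¹⁷ ≈21859.1 falls short of 313020/11 but 1.8¹⁸ ≈39346.4 reaches it, so n = 18.

18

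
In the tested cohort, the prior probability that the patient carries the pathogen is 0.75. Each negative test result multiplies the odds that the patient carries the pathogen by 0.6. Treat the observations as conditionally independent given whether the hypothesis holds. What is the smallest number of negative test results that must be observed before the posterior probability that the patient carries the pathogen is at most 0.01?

Prior odds: 0.75 ÷ 0.25 = 3.
Likelihood ratio per negative test result = 0.6.
Target odds: 0.01 ÷ 0.99 = 1/99.
Need 3 × 0.6ⁿ ≤ 1/99, i.e. 0.6ⁿ ≤ 1/297.
0.6¹¹ = 177147/48828125 is still above 1/297 but 0.6¹² = 531441/244140625 is at or below it, so n = 12.

12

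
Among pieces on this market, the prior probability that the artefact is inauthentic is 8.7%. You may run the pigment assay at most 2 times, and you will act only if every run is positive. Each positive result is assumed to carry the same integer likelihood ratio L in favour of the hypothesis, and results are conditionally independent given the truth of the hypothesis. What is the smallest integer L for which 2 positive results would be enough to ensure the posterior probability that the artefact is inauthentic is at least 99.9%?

103

Prior odds = 0.087/0.913 = 87/913.
Target odds = 0.999/0.001 = 999.
Need L² ≥ 999 ÷ (87/913) = 304029/29.
102² = 10404 < 304029/29 ≤ 10609 = 103², so L = 103.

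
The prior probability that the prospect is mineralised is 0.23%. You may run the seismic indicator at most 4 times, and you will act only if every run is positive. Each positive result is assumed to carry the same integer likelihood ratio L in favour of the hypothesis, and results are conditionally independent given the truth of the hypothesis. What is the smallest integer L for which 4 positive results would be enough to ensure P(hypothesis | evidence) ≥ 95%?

10

Prior odds = 0.0023/0.9977 = 23/9977.
Target odds = 0.95/0.05 = 19.
Need L⁴ ≥ 19 ÷ (23/9977) = 189563/23.
9⁴ = 6561 < 189563/23 ≤ 10000 = 10⁴, so L = 10.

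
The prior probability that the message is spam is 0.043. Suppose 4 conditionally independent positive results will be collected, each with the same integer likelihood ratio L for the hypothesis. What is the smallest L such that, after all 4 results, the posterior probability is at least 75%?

3

Prior odds = 0.043/0.957 = 43/957.
Target odds = 0.75/0.25 = 3.
Need L⁴ ≥ 3 ÷ (43/957) = 2871/43.
2⁴ = 16 < 2871/43 ≤ 81 = 3⁴, so L = 3.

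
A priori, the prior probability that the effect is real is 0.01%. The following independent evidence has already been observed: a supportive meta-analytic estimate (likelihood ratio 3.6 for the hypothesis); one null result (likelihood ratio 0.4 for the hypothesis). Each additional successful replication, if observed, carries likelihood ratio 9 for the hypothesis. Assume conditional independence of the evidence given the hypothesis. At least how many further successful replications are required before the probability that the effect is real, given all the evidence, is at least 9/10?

6

Prior odds = 0.0001/0.9999 = 1/9999.
Combined Bayes factor of the evidence already in hand = 3.6 × 0.4 = 1.44.
Odds after that evidence = (1/9999) × 1.44 = 4/27775.
Target odds = 0.9/0.1 = 9.
Need 9ⁿ ≥ 9 ÷ (4/27775) = 62493.75.
9⁵ = 59049 falls short of 62493.75 but 9⁶ = 531441 reaches it, so n = 6.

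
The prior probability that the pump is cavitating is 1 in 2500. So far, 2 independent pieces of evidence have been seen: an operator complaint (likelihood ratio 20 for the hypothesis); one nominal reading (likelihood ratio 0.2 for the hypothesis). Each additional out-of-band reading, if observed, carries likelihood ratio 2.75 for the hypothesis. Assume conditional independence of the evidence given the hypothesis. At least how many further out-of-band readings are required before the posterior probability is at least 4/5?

Prior odds = 0.0004/0.9996 = 1/2499.
Combined Bayes factor of the evidence already in hand = 20 × 0.2 = 4.
Odds after that evidence = (1/2499) × 4 = 4/2499.
Target odds = 0.8/0.2 = 4.
Need 2.75ⁿ ≥ 4 ÷ (4/2499) = 2499.
2.75⁷ = 19487171/16384 falls short of 2499 but 2.75⁸ = 214358881/65536 reaches it, so n = 8.

8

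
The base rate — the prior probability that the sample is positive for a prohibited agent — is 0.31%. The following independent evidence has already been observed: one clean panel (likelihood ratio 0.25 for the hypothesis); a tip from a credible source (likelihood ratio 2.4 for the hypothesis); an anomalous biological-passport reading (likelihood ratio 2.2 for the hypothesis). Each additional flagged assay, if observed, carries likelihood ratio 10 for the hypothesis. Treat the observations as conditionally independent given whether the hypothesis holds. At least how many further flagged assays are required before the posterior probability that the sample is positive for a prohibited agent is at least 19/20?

4

Prior odds = 0.0031/0.9969 = 31/9969.
Combined Bayes factor of the evidence already in hand = 0.25 × 2.4 × 2.2 = 1.32.
Odds after that evidence = (31/9969) × 1.32 = 341/83075.
Target odds = 0.95/0.05 = 19.
Need 10ⁿ ≥ 19 ÷ (341/83075) = 1578425/341.
10³ = 1000 falls short of 1578425/341 but 10⁴ = 10000 reaches it, so n = 4.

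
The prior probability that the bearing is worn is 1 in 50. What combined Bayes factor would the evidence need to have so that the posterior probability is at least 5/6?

245

Prior odds = 0.02/0.98 = 1/49.
Target odds = (5/6)/(1/6) = 5.
Required Bayes factor = 5 ÷ (1/49) = 245.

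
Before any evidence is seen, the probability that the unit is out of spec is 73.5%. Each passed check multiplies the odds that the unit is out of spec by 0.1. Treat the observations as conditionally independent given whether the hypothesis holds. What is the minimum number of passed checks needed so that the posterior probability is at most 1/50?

3

Prior odds = 0.735/0.265 = 147/53.
Likelihood ratio per passed check = 0.1.
Target posterior odds = 0.02/0.98 = 1/49.
Need (147/53) × 0.1ⁿ ≤ 1/49, i.e. 0.1ⁿ ≤ 53/7203.
0.1² = 0.01 is still above 53/7203 but 0.1³ = 0.001 is at or below it, so n = 3.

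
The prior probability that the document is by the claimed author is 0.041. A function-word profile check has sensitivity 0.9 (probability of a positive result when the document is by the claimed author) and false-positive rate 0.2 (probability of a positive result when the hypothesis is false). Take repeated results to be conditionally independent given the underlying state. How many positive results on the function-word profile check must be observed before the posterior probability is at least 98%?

5

Prior odds = 0.041/0.959 = 41/959.
Likelihood ratio of a positive result = 0.9/0.2 = 4.5.
Target posterior odds = 0.98/0.02 = 49.
Need (41/959) × 4.5ⁿ ≥ 49, i.e. 4.5ⁿ ≥ 46991/41.
4.5⁴ = 410.0625 falls short of 46991/41 but 4.5⁵ = 1845.28125 reaches it, so n = 5.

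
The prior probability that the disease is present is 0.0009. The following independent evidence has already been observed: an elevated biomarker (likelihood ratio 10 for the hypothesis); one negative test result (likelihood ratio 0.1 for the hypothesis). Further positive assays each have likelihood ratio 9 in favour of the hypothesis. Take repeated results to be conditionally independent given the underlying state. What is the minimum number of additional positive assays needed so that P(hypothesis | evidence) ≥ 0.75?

4

Prior odds = 0.0009/0.9991 = 9/9991.
Combined Bayes factor of the evidence already in hand = 10 × 0.1 = 1.
Odds after that evidence = (9/9991) × 1 = 9/9991.
Target odds = 0.75/0.25 = 3.
Need 9ⁿ ≥ 3 ÷ (9/9991) = 9991/3.
9³ = 729 falls short of 9991/3 but 9⁴ = 6561 reaches it, so n = 4.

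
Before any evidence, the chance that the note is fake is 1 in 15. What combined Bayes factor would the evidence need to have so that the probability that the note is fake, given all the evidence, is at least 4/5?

Prior odds = (1/15)/(14/15) = 1/14.
Target odds = 0.8/0.2 = 4.
Required Bayes factor = 4 ÷ (1/14) = 56.

56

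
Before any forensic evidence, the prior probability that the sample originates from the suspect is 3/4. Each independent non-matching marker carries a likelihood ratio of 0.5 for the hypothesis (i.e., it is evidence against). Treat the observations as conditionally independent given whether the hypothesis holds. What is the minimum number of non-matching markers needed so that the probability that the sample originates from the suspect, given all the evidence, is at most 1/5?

Prior odds = 0.75/0.25 = 3.
Likelihood ratio per non-matching marker = 0.5.
Target odds: 0.2 ÷ 0.8 = 0.25.
Require 0.5ⁿ ≤ 0.25 ÷ 3 = 1/12.
0.5³ = 0.125 is still above 1/12 but 0.5⁴ = 0.0625 is at or below it, so n = 4.

4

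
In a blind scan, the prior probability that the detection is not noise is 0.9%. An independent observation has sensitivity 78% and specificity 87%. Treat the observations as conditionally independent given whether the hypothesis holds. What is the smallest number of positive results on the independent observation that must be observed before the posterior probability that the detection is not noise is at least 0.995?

Prior odds = 0.009/0.991 = 9/991.
False-positive rate = 1 − 0.87 = 0.13; likelihood ratio of a positive = 0.78/0.13 = 6.
Target odds: 0.995 ÷ 0.005 = 199.
Require 6ⁿ ≥ 199 ÷ (9/991) = 197209/9.
6⁵ = 7776 falls short of 197209/9 but 6⁶ = 46656 reaches it, so n = 6.

6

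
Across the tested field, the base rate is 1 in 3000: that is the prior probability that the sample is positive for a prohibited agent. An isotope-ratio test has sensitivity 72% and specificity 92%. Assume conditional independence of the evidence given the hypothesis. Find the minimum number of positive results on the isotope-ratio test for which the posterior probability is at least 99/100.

Prior odds: (1/3000) ÷ (2999/3000) = 1/2999.
False-positive rate = 1 − 0.92 = 0.08; likelihood ratio of a positive = 0.72/0.08 = 9.
Target odds: 0.99 ÷ 0.01 = 99.
Require 9ⁿ ≥ 99 ÷ (1/2999) = 296901.
9⁵ = 59049 falls short of 296901 but 9⁶ = 531441 reaches it, so n = 6.

6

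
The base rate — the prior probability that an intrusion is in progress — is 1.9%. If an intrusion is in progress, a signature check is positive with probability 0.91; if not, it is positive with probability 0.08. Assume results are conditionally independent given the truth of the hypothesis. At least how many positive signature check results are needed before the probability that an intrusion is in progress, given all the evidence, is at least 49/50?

Prior odds: 0.019 ÷ 0.981 = 19/981.
Likelihood ratio of a positive = 0.91/0.08 = 11.375.
Target posterior odds = 0.98/0.02 = 49.
Require 11.375ⁿ ≥ 49 ÷ (19/981) = 48069/19.
11.375³ = 753571/512 falls short of 48069/19 but 11.375⁴ = 68574961/4096 reaches it, so n = 4.

4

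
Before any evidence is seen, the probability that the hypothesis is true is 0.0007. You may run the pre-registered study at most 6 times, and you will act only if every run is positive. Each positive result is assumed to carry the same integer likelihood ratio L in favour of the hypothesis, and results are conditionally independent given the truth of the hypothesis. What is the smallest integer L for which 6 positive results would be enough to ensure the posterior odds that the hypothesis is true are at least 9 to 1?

5

Prior odds = 0.0007/0.9993 = 7/9993.
Target odds = 9.
Need L⁶ ≥ 9 ÷ (7/9993) = 89937/7.
4⁶ = 4096 < 89937/7 ≤ 15625 = 5⁶, so L = 5.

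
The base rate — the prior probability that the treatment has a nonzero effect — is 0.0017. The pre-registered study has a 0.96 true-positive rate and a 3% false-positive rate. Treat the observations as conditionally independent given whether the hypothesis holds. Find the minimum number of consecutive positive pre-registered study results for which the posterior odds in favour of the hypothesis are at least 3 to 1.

Prior odds = 0.0017/0.9983 = 17/9983.
Likelihood ratio of a positive result = 0.96/0.03 = 32.
Target odds = 3.
Require 32ⁿ ≥ 3 ÷ (17/9983) = 29949/17.
32² = 1024 falls short of 29949/17 but 32³ = 32768 reaches it, so n = 3.

3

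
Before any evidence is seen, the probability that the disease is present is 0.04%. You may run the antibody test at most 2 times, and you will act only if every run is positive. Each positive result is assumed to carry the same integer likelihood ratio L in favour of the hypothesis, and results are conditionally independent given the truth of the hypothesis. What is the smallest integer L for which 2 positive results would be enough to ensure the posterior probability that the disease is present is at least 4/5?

100

Prior odds = 0.0004/0.9996 = 1/2499.
Target odds = 0.8/0.2 = 4.
Need L² ≥ 4 ÷ (1/2499) = 9996.
99² = 9801 < 9996 ≤ 10000 = 100², so L = 100.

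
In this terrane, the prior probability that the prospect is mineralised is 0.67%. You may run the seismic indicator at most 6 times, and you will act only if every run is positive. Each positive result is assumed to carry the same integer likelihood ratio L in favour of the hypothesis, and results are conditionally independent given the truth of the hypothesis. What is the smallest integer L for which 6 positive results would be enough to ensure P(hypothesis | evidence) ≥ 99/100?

Prior odds = 0.0067/0.9933 = 67/9933.
Target odds = 0.99/0.01 = 99.
Need L⁶ ≥ 99 ÷ (67/9933) = 983367/67.
4⁶ = 4096 < 983367/67 ≤ 15625 = 5⁶, so L = 5.

5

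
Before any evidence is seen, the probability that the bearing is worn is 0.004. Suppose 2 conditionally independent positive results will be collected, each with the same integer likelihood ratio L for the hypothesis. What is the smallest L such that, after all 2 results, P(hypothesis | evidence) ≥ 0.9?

48

Prior odds = 0.004/0.996 = 1/249.
Target odds = 0.9/0.1 = 9.
Need L² ≥ 9 ÷ (1/249) = 2241.
47² = 2209 < 2241 ≤ 2304 = 48², so L = 48.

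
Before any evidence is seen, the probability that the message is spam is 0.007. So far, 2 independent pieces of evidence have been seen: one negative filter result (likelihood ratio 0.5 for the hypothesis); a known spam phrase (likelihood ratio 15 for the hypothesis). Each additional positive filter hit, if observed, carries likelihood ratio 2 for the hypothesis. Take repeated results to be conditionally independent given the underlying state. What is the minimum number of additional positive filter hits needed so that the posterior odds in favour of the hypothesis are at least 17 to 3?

Prior odds = 0.007/0.993 = 7/993.
Combined Bayes factor of the evidence already in hand = 0.5 × 15 = 7.5.
Odds after that evidence = (7/993) × 7.5 = 35/662.
Target odds = 17/3.
Need 2ⁿ ≥ 17/3 ÷ (35/662) = 11254/105.
2⁶ = 64 falls short of 11254/105 but 2⁷ = 128 reaches it, so n = 7.

7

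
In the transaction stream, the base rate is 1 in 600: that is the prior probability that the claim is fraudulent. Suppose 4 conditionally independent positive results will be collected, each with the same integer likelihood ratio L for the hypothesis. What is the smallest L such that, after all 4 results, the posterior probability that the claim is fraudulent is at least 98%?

14

Prior odds = (1/600)/(599/600) = 1/599.
Target odds = 0.98/0.02 = 49.
Need L⁴ ≥ 49 ÷ (1/599) = 29351.
13⁴ = 28561 < 29351 ≤ 38416 = 14⁴, so L = 14.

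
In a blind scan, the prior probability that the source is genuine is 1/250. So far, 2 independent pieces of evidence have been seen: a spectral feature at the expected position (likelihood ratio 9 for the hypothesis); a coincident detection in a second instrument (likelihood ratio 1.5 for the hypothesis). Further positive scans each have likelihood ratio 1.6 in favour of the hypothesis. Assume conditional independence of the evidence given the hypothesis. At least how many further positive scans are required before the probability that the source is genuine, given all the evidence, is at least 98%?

15

Prior odds = 0.004/0.996 = 1/249.
Combined Bayes factor of the evidence already in hand = 9 × 1.5 = 13.5.
Odds after that evidence = (1/249) × 13.5 = 9/166.
Target odds = 0.98/0.02 = 49.
Need 1.6ⁿ ≥ 49 ÷ (9/166) = 8134/9.
1.6¹⁴ ≈720.576 falls short of 8134/9 but 1.6¹⁵ ≈1152.92 reaches it, so n = 15.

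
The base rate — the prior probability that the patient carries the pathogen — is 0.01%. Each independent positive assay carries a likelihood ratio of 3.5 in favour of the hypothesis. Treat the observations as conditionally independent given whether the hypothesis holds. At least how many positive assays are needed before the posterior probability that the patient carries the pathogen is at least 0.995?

Prior odds: 0.0001 ÷ 0.9999 = 1/9999.
Likelihood ratio per positive assay = 3.5.
Target posterior odds = 0.995/0.005 = 199.
Require 3.5ⁿ ≥ 199 ÷ (1/9999) = 1989801.
3.5¹¹ ≈965492 falls short of 1989801 but 3.5¹² ≈3.37922e+06 reaches it, so n = 12.

12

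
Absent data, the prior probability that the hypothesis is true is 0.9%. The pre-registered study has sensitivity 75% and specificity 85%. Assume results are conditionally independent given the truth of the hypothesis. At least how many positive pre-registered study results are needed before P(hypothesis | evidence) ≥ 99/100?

Prior odds: 0.009 ÷ 0.991 = 9/991.
False-positive rate = 1 − 0.85 = 0.15; likelihood ratio of a positive = 0.75/0.15 = 5.
Target posterior odds = 0.99/0.01 = 99.
Need (9/991) × 5ⁿ ≥ 99, i.e. 5ⁿ ≥ 10901.
5⁵ = 3125 falls short of 10901 but 5⁶ = 15625 reaches it, so n = 6.

6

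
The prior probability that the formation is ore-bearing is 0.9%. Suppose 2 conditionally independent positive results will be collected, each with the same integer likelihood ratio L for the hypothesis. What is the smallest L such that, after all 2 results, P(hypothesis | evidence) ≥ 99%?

105

Prior odds = 0.009/0.991 = 9/991.
Target odds = 0.99/0.01 = 99.
Need L² ≥ 99 ÷ (9/991) = 10901.
104² = 10816 < 10901 ≤ 11025 = 105², so L = 105.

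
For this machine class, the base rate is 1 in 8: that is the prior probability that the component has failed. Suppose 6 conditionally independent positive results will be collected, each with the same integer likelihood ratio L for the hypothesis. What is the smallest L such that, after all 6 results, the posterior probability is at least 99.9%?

5

Prior odds = 0.125/0.875 = 1/7.
Target odds = 0.999/0.001 = 999.
Need L⁶ ≥ 999 ÷ (1/7) = 6993.
4⁶ = 4096 < 6993 ≤ 15625 = 5⁶, so L = 5.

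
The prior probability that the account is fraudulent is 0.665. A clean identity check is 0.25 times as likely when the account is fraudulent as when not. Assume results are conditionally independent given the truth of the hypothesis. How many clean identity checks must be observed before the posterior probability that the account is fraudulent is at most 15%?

Prior odds = 0.665/0.335 = 133/67.
Likelihood ratio per clean identity check = 0.25.
Target posterior odds = 0.15/0.85 = 3/17.
Need (133/67) × 0.25ⁿ ≤ 3/17, i.e. 0.25ⁿ ≤ 201/2261.
0.25¹ = 0.25 is still above 201/2261 but 0.25² = 0.0625 is at or below it, so n = 2.

2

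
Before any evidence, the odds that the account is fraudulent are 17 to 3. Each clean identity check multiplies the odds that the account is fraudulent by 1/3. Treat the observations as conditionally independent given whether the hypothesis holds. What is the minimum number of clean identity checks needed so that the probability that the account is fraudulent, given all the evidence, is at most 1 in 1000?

Prior odds = 17/3.
Likelihood ratio per clean identity check = 1/3.
Target posterior odds = 0.001/0.999 = 1/999.
Require (1/3)ⁿ ≤ 1/999 ÷ (17/3) = 1/5661.
(1/3)⁷ = 1/2187 is still above 1/5661 but (1/3)⁸ = 1/6561 is at or below it, so n = 8.

8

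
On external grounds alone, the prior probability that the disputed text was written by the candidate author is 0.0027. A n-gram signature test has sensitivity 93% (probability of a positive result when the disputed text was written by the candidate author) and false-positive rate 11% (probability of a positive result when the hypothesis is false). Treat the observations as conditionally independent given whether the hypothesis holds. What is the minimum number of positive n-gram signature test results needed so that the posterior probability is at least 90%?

4

Prior odds: 0.0027 ÷ 0.9973 = 27/9973.
Likelihood ratio of a positive result = 0.93/0.11 = 93/11.
Target odds: 0.9 ÷ 0.1 = 9.
Need (27/9973) × (93/11)ⁿ ≥ 9, i.e. (93/11)ⁿ ≥ 9973/3.
(93/11)³ = 804357/1331 falls short of 9973/3 but (93/11)⁴ = 74805201/14641 reaches it, so n = 4.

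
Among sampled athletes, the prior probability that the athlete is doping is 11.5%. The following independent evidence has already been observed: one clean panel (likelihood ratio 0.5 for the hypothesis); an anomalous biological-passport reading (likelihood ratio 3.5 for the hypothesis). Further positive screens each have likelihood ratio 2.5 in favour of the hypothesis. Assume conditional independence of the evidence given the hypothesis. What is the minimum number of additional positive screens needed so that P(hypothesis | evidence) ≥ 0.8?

Prior odds = 0.115/0.885 = 23/177.
Combined Bayes factor of the evidence already in hand = 0.5 × 3.5 = 1.75.
Odds after that evidence = (23/177) × 1.75 = 161/708.
Target odds = 0.8/0.2 = 4.
Need 2.5ⁿ ≥ 4 ÷ (161/708) = 2832/161.
2.5³ = 15.625 falls short of 2832/161 but 2.5⁴ = 39.0625 reaches it, so n = 4.

4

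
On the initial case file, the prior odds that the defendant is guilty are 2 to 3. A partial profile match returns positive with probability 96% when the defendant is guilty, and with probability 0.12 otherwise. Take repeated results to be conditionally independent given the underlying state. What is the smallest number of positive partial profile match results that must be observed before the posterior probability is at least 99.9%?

Prior odds = 2/3.
Likelihood ratio of a positive result = 0.96/0.12 = 8.
Target posterior odds = 0.999/0.001 = 999.
Need (2/3) × 8ⁿ ≥ 999, i.e. 8ⁿ ≥ 1498.5.
8³ = 512 falls short of 1498.5 but 8⁴ = 4096 reaches it, so n = 4.

4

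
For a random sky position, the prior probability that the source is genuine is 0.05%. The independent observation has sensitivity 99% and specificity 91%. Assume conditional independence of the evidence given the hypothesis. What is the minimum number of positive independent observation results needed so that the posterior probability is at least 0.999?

7

Prior odds: 0.0005 ÷ 0.9995 = 1/1999.
False-positive rate = 1 − 0.91 = 0.09; likelihood ratio of a positive = 0.99/0.09 = 11.
Target posterior odds = 0.999/0.001 = 999.
Require 11ⁿ ≥ 999 ÷ (1/1999) = 1997001.
11⁶ = 1771561 falls short of 1997001 but 11⁷ = 19487171 reaches it, so n = 7.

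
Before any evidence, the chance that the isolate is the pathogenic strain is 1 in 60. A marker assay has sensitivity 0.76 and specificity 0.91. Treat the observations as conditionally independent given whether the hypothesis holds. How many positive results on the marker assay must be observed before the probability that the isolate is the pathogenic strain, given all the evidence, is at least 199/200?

Prior odds = (1/60)/(59/60) = 1/59.
False-positive rate = 1 − 0.91 = 0.09; likelihood ratio of a positive = 0.76/0.09 = 76/9.
Target odds: 0.995 ÷ 0.005 = 199.
Require (76/9)ⁿ ≥ 199 ÷ (1/59) = 11741.
(76/9)⁴ = 33362176/6561 falls short of 11741 but (76/9)⁵ ≈42939.3 reaches it, so n = 5.

5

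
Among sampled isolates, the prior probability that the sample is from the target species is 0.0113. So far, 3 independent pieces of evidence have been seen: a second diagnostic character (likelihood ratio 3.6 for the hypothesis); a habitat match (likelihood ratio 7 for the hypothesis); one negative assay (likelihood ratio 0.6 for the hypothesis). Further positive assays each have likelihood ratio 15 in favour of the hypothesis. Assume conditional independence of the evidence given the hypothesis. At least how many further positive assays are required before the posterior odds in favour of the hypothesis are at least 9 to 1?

Prior odds = 0.0113/0.9887 = 113/9887.
Combined Bayes factor of the evidence already in hand = 3.6 × 7 × 0.6 = 15.12.
Odds after that evidence = (113/9887) × 15.12 = 42714/247175.
Target odds = 9.
Need 15ⁿ ≥ 9 ÷ (42714/247175) = 247175/4746.
15¹ = 15 falls short of 247175/4746 but 15² = 225 reaches it, so n = 2.

2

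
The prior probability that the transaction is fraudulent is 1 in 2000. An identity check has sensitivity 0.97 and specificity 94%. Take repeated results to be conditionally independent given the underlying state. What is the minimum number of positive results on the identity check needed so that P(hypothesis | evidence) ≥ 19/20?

4

Prior odds = 0.0005/0.9995 = 1/1999.
False-positive rate = 1 − 0.94 = 0.06; likelihood ratio of a positive = 0.97/0.06 = 97/6.
Target posterior odds = 0.95/0.05 = 19.
Require (97/6)ⁿ ≥ 19 ÷ (1/1999) = 37981.
(97/6)³ = 912673/216 falls short of 37981 but (97/6)⁴ = 88529281/1296 reaches it, so n = 4.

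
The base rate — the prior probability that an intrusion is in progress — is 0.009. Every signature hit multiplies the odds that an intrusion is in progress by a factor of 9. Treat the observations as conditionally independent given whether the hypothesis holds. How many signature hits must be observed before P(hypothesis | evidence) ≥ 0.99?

5

Prior odds: 0.009 ÷ 0.991 = 9/991.
Likelihood ratio per signature hit = 9.
Target posterior odds = 0.99/0.01 = 99.
Require 9ⁿ ≥ 99 ÷ (9/991) = 10901.
9⁴ = 6561 falls short of 10901 but 9⁵ = 59049 reaches it, so n = 5.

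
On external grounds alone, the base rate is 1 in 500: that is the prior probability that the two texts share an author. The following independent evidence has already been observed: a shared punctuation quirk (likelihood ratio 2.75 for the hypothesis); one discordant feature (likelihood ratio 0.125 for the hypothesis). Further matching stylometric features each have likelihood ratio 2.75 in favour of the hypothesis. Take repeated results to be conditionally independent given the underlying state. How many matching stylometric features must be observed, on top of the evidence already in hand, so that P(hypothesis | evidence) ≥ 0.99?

12

Prior odds = 0.002/0.998 = 1/499.
Combined Bayes factor of the evidence already in hand = 2.75 × 0.125 = 0.34375.
Odds after that evidence = (1/499) × 0.34375 = 11/15968.
Target odds = 0.99/0.01 = 99.
Need 2.75ⁿ ≥ 99 ÷ (11/15968) = 143712.
2.75¹¹ ≈68023.6 falls short of 143712 but 2.75¹² ≈187065 reaches it, so n = 12.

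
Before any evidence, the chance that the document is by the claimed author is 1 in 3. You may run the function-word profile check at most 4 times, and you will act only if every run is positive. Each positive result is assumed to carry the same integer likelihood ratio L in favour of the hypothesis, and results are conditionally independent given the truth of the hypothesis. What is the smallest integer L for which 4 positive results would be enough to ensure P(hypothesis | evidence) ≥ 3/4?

Prior odds = (1/3)/(2/3) = 0.5.
Target odds = 0.75/0.25 = 3.
Need L⁴ ≥ 3 ÷ 0.5 = 6.
1⁴ = 1 < 6 ≤ 16 = 2⁴, so L = 2.

2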